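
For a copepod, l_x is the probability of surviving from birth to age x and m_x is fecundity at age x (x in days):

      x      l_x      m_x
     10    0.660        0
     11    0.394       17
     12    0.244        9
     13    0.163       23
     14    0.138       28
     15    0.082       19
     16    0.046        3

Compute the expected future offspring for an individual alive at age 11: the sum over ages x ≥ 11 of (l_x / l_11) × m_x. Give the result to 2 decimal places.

46.20

l_11 = 0.394. Conditional survival from age 11 to x is l_x / l_11.
  x=11: (0.394/0.394) × 17 = 17.0000
  x=12: (0.244/0.394) × 9 = 5.5736
  x=13: (0.163/0.394) × 23 = 9.5152
  x=14: (0.138/0.394) × 28 = 9.8071
  x=15: (0.082/0.394) × 19 = 3.9543
  x=16: (0.046/0.394) × 3 = 0.3503
Sum = 17.0000 + 5.5736 + 9.5152 + 9.8071 + 3.9543 + 0.3503 = 46.2005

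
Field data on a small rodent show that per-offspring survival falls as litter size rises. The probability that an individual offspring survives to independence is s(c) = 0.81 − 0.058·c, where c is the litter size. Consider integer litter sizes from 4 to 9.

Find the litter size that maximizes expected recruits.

Expected recruits = c × s(c):
  c=4: 4 × 0.578 = 2.312
  c=5: 5 × 0.520 = 2.600
  c=6: 6 × 0.462 = 2.772
  c=7: 7 × 0.404 = 2.828
  c=8: 8 × 0.346 = 2.768
  c=9: 9 × 0.288 = 2.592
Maximum at c = 7 (2.828 recruits).

7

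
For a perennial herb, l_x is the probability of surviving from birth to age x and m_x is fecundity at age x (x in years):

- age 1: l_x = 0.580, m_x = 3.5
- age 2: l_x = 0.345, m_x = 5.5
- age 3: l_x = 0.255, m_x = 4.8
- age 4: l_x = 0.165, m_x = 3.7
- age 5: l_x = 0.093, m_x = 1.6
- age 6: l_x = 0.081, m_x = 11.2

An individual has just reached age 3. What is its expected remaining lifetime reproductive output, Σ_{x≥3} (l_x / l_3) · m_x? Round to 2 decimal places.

11.34

l_3 = 0.255. Conditional survival from age 3 to x is l_x / l_3.
  x=3: (0.255/0.255) × 4.8 = 4.8000
  x=4: (0.165/0.255) × 3.7 = 2.3941
  x=5: (0.093/0.255) × 1.6 = 0.5835
  x=6: (0.081/0.255) × 11.2 = 3.5576
Sum = 4.8000 + 2.3941 + 0.5835 + 3.5576 = 11.3353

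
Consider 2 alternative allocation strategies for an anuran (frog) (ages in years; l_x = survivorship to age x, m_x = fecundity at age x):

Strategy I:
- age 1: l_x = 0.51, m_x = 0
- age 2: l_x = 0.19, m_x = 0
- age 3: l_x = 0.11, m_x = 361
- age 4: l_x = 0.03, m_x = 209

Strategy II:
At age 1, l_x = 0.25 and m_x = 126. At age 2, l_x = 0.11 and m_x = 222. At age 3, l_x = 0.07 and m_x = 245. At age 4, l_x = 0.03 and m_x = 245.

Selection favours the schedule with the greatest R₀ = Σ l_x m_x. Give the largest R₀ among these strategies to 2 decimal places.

80.42

Strategy I: R₀ = 0.51×0 + 0.19×0 + 0.11×361 + 0.03×209 = 45.9800
Strategy II: R₀ = 0.25×126 + 0.11×222 + 0.07×245 + 0.03×245 = 80.4200
Highest R₀: strategy II with 80.4200.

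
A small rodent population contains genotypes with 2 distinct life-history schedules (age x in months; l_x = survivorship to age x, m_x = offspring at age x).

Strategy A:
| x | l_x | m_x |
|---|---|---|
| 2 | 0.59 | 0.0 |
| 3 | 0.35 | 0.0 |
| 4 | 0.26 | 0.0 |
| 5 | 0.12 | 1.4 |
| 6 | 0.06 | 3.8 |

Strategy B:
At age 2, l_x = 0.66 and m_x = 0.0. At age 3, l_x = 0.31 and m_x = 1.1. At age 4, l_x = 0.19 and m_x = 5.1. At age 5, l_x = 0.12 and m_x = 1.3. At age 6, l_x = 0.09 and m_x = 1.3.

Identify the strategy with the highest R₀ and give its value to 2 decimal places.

Strategy A: R₀ = 0.59×0.0 + 0.35×0.0 + 0.26×0.0 + 0.12×1.4 + 0.06×3.8 = 0.3960
Strategy B: R₀ = 0.66×0.0 + 0.31×1.1 + 0.19×5.1 + 0.12×1.3 + 0.09×1.3 = 1.5830
Highest R₀: strategy B with 1.5830.

1.58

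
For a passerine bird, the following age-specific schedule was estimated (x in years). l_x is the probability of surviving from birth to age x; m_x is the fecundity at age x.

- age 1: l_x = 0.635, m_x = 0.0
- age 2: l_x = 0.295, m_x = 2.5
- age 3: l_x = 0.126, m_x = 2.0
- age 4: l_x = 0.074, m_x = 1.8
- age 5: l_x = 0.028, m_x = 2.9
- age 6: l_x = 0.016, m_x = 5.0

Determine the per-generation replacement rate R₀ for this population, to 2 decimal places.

R₀ = Σ l_x m_x:
  age 1: 0.635 × 0.0 = 0.0000
  age 2: 0.295 × 2.5 = 0.7375
  age 3: 0.126 × 2.0 = 0.2520
  age 4: 0.074 × 1.8 = 0.1332
  age 5: 0.028 × 2.9 = 0.0812
  age 6: 0.016 × 5.0 = 0.0800
R₀ = 0.0000 + 0.7375 + 0.2520 + 0.1332 + 0.0812 + 0.0800 = 1.2839

1.28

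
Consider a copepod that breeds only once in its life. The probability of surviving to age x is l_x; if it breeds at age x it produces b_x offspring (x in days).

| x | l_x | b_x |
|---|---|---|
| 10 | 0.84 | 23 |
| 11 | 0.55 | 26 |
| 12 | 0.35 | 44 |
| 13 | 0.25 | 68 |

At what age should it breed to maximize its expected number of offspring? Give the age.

10

Expected offspring if breeding at age x = l_x × b_x:
  age 10: 0.84 × 23 = 19.320
  age 11: 0.55 × 26 = 14.300
  age 12: 0.35 × 44 = 15.400
  age 13: 0.25 × 68 = 17.000
Maximum at age 10 (19.320).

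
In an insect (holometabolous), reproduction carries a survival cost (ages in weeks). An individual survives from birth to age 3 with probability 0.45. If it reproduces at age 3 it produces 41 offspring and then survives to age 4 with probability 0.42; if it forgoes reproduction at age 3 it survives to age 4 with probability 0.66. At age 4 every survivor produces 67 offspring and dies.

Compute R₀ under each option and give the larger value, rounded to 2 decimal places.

breed at age 3: R₀ = 0.45 × (41 + 0.42 × 67) = 0.45 × 69.1400 = 31.1130
delay to age 4: R₀ = 0.45 × (0.66 × 67) = 0.45 × 44.2200 = 19.8990
Higher: breed at age 3 (31.1130).

31.11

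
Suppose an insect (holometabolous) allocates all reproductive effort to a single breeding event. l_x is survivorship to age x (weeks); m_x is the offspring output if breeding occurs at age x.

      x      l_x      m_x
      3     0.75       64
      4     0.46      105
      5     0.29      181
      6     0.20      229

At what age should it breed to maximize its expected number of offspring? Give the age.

Expected offspring if breeding at age x = l_x × m_x:
  age 3: 0.75 × 64 = 48.000
  age 4: 0.46 × 105 = 48.300
  age 5: 0.29 × 181 = 52.490
  age 6: 0.20 × 229 = 45.800
Maximum at age 5 (52.490).

5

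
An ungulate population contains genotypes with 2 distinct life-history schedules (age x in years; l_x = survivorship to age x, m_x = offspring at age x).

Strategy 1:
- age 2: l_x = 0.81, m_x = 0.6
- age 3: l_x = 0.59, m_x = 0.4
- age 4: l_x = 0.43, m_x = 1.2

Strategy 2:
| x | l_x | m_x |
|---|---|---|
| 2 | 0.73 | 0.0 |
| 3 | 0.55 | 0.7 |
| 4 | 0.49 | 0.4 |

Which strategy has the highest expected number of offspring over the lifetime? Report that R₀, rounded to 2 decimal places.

1.24

Strategy 1: R₀ = 0.81×0.6 + 0.59×0.4 + 0.43×1.2 = 1.2380
Strategy 2: R₀ = 0.73×0.0 + 0.55×0.7 + 0.49×0.4 = 0.5810
Highest R₀: strategy 1 with 1.2380.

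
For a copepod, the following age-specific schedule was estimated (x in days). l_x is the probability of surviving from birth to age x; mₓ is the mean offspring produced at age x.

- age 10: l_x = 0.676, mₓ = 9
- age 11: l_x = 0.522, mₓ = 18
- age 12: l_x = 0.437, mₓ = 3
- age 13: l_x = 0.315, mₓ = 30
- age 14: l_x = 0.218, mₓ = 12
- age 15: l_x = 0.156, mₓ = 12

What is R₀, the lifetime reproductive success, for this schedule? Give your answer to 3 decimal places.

30.729

R₀ = Σ l_x mₓ:
  age 10: 0.676 × 9 = 6.0840
  age 11: 0.522 × 18 = 9.3960
  age 12: 0.437 × 3 = 1.3110
  age 13: 0.315 × 30 = 9.4500
  age 14: 0.218 × 12 = 2.6160
  age 15: 0.156 × 12 = 1.8720
R₀ = 6.0840 + 9.3960 + 1.3110 + 9.4500 + 2.6160 + 1.8720 = 30.7290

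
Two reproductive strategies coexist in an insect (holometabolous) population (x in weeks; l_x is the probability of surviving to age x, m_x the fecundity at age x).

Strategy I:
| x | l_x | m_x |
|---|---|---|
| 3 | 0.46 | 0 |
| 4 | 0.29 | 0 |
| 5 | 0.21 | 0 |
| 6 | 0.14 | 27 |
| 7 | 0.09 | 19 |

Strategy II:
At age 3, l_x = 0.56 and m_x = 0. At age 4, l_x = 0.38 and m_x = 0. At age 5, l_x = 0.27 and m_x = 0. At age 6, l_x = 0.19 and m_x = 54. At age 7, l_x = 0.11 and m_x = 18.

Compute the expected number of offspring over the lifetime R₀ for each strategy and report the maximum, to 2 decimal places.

Strategy I: R₀ = 0.46×0 + 0.29×0 + 0.21×0 + 0.14×27 + 0.09×19 = 5.4900
Strategy II: R₀ = 0.56×0 + 0.38×0 + 0.27×0 + 0.19×54 + 0.11×18 = 12.2400
Highest R₀: strategy II with 12.2400.

12.24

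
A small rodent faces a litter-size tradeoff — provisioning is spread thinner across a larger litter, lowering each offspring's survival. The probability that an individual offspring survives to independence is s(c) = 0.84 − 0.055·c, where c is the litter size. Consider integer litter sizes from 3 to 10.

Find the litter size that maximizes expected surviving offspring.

Expected surviving offspring = c × s(c):
  c=3: 3 × 0.675 = 2.025
  c=4: 4 × 0.620 = 2.480
  c=5: 5 × 0.565 = 2.825
  c=6: 6 × 0.510 = 3.060
  c=7: 7 × 0.455 = 3.185
  c=8: 8 × 0.400 = 3.200
  c=9: 9 × 0.345 = 3.105
  c=10: 10 × 0.290 = 2.900
Maximum at c = 8 (3.200 surviving offspring).

8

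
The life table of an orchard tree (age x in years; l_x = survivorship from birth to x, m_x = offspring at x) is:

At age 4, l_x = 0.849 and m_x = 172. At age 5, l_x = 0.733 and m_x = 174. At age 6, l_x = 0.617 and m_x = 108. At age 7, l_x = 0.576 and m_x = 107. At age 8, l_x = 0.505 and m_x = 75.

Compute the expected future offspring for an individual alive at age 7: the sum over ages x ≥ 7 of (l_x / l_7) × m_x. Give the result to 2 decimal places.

l_7 = 0.576. Conditional survival from age 7 to x is l_x / l_7.
  x=7: (0.576/0.576) × 107 = 107.0000
  x=8: (0.505/0.576) × 75 = 65.7552
Sum = 107.0000 + 65.7552 = 172.7552

172.76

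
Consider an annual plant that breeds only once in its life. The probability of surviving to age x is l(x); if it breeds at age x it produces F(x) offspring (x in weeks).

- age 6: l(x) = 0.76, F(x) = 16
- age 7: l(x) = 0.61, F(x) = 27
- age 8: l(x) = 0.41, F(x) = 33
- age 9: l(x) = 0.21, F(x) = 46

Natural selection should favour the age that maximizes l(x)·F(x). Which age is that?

Expected offspring if breeding at age x = l(x) × F(x):
  age 6: 0.76 × 16 = 12.160
  age 7: 0.61 × 27 = 16.470
  age 8: 0.41 × 33 = 13.530
  age 9: 0.21 × 46 = 9.660
Maximum at age 7 (16.470).

7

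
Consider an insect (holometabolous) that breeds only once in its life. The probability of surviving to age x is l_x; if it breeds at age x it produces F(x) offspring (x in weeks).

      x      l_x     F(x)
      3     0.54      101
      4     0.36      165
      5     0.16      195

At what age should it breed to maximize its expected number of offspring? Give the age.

Expected offspring if breeding at age x = l_x × F(x):
  age 3: 0.54 × 101 = 54.540
  age 4: 0.36 × 165 = 59.400
  age 5: 0.16 × 195 = 31.200
Maximum at age 4 (59.400).

4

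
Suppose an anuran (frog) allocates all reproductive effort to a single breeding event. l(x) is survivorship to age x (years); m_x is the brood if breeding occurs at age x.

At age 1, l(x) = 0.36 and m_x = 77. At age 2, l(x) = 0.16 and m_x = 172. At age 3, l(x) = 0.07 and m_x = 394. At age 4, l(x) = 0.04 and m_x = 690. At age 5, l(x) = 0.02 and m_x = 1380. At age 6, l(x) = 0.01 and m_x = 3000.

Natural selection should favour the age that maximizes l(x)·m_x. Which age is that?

6

Expected offspring if breeding at age x = l(x) × m_x:
  age 1: 0.36 × 77 = 27.720
  age 2: 0.16 × 172 = 27.520
  age 3: 0.07 × 394 = 27.580
  age 4: 0.04 × 690 = 27.600
  age 5: 0.02 × 1380 = 27.600
  age 6: 0.01 × 3000 = 30.000
Maximum at age 6 (30.000).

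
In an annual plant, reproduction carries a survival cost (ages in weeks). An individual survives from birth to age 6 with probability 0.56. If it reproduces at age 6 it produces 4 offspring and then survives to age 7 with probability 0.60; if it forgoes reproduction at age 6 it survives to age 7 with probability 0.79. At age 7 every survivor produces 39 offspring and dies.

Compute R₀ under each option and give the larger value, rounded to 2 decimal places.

breed at age 6: R₀ = 0.56 × (4 + 0.60 × 39) = 0.56 × 27.4000 = 15.3440
delay to age 7: R₀ = 0.56 × (0.79 × 39) = 0.56 × 30.8100 = 17.2536
Higher: delay to age 7 (17.2536).

17.25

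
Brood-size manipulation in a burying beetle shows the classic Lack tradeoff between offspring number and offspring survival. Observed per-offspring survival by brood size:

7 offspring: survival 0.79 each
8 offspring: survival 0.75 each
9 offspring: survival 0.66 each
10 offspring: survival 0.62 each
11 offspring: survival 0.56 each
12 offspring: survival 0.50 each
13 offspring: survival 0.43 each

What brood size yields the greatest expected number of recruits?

Expected recruits = c × s(c):
  c=7: 7 × 0.79 = 5.530
  c=8: 8 × 0.75 = 6.000
  c=9: 9 × 0.66 = 5.940
  c=10: 10 × 0.62 = 6.200
  c=11: 11 × 0.56 = 6.160
  c=12: 12 × 0.50 = 6.000
  c=13: 13 × 0.43 = 5.590
Maximum at c = 10 (6.200 recruits).

10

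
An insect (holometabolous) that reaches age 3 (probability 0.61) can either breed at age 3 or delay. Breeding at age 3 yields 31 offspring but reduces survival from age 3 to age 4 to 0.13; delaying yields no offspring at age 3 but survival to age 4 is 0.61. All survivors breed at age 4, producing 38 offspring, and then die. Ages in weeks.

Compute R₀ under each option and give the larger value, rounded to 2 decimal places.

breed at age 3: R₀ = 0.61 × (31 + 0.13 × 38) = 0.61 × 35.9400 = 21.9234
delay to age 4: R₀ = 0.61 × (0.61 × 38) = 0.61 × 23.1800 = 14.1398
Higher: breed at age 3 (21.9234).

21.92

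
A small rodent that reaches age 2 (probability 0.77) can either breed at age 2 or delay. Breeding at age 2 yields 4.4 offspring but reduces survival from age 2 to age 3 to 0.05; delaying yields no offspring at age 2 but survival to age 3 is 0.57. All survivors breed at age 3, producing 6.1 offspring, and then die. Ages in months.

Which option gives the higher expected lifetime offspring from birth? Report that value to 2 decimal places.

3.62

breed at age 2: R₀ = 0.77 × (4.4 + 0.05 × 6.1) = 0.77 × 4.7050 = 3.6229
delay to age 3: R₀ = 0.77 × (0.57 × 6.1) = 0.77 × 3.4770 = 2.6773
Higher: breed at age 2 (3.6229).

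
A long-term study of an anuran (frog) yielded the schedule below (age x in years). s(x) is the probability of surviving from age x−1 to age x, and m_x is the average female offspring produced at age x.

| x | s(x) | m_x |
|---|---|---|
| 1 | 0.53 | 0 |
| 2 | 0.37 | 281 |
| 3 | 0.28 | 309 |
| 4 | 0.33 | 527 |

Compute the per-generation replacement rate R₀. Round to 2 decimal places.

Survivorship from birth: l_x = s_1·s_2·…·s_x.
  l_1 = 0.53000
  l_2 = 0.19610
  l_3 = 0.05491
  l_4 = 0.01812
R₀ = Σ l_x m_x:
  age 1: 0.53000 × 0 = 0.0000
  age 2: 0.19610 × 281 = 55.1041
  age 3: 0.05491 × 309 = 16.9672
  age 4: 0.01812 × 527 = 9.5492
R₀ = 0.0000 + 55.1041 + 16.9672 + 9.5492 = 81.6205

81.62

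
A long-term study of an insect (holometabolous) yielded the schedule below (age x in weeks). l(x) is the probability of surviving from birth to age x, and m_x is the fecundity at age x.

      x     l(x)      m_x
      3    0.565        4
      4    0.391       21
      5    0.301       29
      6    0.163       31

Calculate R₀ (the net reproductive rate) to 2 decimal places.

24.25

R₀ = Σ l(x) m_x:
  age 3: 0.565 × 4 = 2.2600
  age 4: 0.391 × 21 = 8.2110
  age 5: 0.301 × 29 = 8.7290
  age 6: 0.163 × 31 = 5.0530
R₀ = 2.2600 + 8.2110 + 8.7290 + 5.0530 = 24.2530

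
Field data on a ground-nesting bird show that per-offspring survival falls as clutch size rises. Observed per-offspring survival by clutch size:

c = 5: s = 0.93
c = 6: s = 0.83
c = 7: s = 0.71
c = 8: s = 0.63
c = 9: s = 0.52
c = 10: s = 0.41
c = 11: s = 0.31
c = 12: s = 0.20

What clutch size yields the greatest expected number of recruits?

8

Expected recruits = c × s(c):
  c=5: 5 × 0.93 = 4.650
  c=6: 6 × 0.83 = 4.980
  c=7: 7 × 0.71 = 4.970
  c=8: 8 × 0.63 = 5.040
  c=9: 9 × 0.52 = 4.680
  c=10: 10 × 0.41 = 4.100
  c=11: 11 × 0.31 = 3.410
  c=12: 12 × 0.20 = 2.400
Maximum at c = 8 (5.040 recruits).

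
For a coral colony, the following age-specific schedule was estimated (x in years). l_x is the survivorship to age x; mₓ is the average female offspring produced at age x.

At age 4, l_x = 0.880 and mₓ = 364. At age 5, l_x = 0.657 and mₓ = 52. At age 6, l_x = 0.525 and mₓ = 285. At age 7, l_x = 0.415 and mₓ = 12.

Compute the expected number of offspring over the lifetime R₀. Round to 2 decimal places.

R₀ = Σ l_x mₓ:
  age 4: 0.880 × 364 = 320.3200
  age 5: 0.657 × 52 = 34.1640
  age 6: 0.525 × 285 = 149.6250
  age 7: 0.415 × 12 = 4.9800
R₀ = 320.3200 + 34.1640 + 149.6250 + 4.9800 = 509.0890

509.09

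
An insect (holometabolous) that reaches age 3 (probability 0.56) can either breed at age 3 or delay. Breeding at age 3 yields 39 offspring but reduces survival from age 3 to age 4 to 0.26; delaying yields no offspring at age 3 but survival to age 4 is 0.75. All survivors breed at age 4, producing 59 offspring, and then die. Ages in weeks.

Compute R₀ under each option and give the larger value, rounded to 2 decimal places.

30.43

breed at age 3: R₀ = 0.56 × (39 + 0.26 × 59) = 0.56 × 54.3400 = 30.4304
delay to age 4: R₀ = 0.56 × (0.75 × 59) = 0.56 × 44.2500 = 24.7800
Higher: breed at age 3 (30.4304).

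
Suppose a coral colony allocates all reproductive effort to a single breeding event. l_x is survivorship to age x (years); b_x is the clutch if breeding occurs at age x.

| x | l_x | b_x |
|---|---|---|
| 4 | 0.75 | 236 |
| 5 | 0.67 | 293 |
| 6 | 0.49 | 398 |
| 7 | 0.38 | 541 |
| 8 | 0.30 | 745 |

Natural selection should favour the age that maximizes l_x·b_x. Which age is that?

8

Expected offspring if breeding at age x = l_x × b_x:
  age 4: 0.75 × 236 = 177.000
  age 5: 0.67 × 293 = 196.310
  age 6: 0.49 × 398 = 195.020
  age 7: 0.38 × 541 = 205.580
  age 8: 0.30 × 745 = 223.500
Maximum at age 8 (223.500).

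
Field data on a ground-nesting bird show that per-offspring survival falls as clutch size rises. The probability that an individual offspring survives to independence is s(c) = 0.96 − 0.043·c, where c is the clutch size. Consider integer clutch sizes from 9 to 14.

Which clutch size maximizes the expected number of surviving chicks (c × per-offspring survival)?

Expected surviving chicks = c × s(c):
  c=9: 9 × 0.573 = 5.157
  c=10: 10 × 0.530 = 5.300
  c=11: 11 × 0.487 = 5.357
  c=12: 12 × 0.444 = 5.328
  c=13: 13 × 0.401 = 5.213
  c=14: 14 × 0.358 = 5.012
Maximum at c = 11 (5.357 surviving chicks).

11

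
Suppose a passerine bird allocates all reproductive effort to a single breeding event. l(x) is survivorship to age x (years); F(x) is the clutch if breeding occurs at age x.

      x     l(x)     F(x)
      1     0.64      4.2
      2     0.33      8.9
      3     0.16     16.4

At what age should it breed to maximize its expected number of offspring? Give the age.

Expected offspring if breeding at age x = l(x) × F(x):
  age 1: 0.64 × 4.2 = 2.688
  age 2: 0.33 × 8.9 = 2.937
  age 3: 0.16 × 16.4 = 2.624
Maximum at age 2 (2.937).

2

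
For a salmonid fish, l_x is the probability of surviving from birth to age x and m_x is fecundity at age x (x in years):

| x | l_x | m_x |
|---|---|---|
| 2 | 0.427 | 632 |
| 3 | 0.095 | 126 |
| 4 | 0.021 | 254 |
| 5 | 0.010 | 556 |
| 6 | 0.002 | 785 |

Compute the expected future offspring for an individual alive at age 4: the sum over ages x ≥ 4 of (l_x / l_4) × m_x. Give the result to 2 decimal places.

593.52

l_4 = 0.021. Conditional survival from age 4 to x is l_x / l_4.
  x=4: (0.021/0.021) × 254 = 254.0000
  x=5: (0.010/0.021) × 556 = 264.7619
  x=6: (0.002/0.021) × 785 = 74.7619
Sum = 254.0000 + 264.7619 + 74.7619 = 593.5238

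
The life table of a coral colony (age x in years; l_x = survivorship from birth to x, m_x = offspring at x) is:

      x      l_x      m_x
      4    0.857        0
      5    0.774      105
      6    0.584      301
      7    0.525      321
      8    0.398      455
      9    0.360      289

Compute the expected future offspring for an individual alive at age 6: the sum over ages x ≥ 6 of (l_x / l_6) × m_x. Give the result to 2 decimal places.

1077.81

l_6 = 0.584. Conditional survival from age 6 to x is l_x / l_6.
  x=6: (0.584/0.584) × 301 = 301.0000
  x=7: (0.525/0.584) × 321 = 288.5702
  x=8: (0.398/0.584) × 455 = 310.0856
  x=9: (0.360/0.584) × 289 = 178.1507
Sum = 301.0000 + 288.5702 + 310.0856 + 178.1507 = 1077.8065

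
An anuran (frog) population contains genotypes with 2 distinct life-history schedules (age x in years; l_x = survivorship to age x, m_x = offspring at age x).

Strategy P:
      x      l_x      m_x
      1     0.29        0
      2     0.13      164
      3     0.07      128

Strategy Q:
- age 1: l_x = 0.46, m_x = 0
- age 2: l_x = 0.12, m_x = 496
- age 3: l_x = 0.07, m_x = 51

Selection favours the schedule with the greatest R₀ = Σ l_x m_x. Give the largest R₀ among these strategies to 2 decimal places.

Strategy P: R₀ = 0.29×0 + 0.13×164 + 0.07×128 = 30.2800
Strategy Q: R₀ = 0.46×0 + 0.12×496 + 0.07×51 = 63.0900
Highest R₀: strategy Q with 63.0900.

63.09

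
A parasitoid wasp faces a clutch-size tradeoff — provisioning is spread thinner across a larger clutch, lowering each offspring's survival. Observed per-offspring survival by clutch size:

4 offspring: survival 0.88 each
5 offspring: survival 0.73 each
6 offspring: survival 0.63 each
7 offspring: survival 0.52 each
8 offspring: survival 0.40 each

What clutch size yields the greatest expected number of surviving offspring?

6

Expected surviving offspring = c × s(c):
  c=4: 4 × 0.88 = 3.520
  c=5: 5 × 0.73 = 3.650
  c=6: 6 × 0.63 = 3.780
  c=7: 7 × 0.52 = 3.640
  c=8: 8 × 0.40 = 3.200
Maximum at c = 6 (3.780 surviving offspring).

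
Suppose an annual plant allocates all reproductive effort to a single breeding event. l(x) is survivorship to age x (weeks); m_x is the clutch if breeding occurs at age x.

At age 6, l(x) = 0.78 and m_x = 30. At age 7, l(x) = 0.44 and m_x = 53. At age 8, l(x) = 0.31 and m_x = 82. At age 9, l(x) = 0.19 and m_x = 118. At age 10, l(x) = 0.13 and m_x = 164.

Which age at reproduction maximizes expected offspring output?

8

Expected offspring if breeding at age x = l(x) × m_x:
  age 6: 0.78 × 30 = 23.400
  age 7: 0.44 × 53 = 23.320
  age 8: 0.31 × 82 = 25.420
  age 9: 0.19 × 118 = 22.420
  age 10: 0.13 × 164 = 21.320
Maximum at age 8 (25.420).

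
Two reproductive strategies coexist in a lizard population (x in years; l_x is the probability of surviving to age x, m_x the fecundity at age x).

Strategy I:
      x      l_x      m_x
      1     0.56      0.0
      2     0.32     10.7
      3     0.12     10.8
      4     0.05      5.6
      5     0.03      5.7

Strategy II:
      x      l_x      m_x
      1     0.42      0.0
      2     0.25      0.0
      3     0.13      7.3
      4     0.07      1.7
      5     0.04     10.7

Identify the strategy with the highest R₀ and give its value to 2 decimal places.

5.17

Strategy I: R₀ = 0.56×0.0 + 0.32×10.7 + 0.12×10.8 + 0.05×5.6 + 0.03×5.7 = 5.1710
Strategy II: R₀ = 0.42×0.0 + 0.25×0.0 + 0.13×7.3 + 0.07×1.7 + 0.04×10.7 = 1.4960
Highest R₀: strategy I with 5.1710.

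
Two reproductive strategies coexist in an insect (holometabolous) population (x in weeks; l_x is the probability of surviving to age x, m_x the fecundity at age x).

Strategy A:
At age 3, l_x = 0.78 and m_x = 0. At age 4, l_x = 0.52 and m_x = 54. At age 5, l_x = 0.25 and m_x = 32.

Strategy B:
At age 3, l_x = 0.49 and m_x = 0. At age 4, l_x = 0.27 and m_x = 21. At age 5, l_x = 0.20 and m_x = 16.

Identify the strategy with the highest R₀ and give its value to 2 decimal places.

36.08

Strategy A: R₀ = 0.78×0 + 0.52×54 + 0.25×32 = 36.0800
Strategy B: R₀ = 0.49×0 + 0.27×21 + 0.20×16 = 8.8700
Highest R₀: strategy A with 36.0800.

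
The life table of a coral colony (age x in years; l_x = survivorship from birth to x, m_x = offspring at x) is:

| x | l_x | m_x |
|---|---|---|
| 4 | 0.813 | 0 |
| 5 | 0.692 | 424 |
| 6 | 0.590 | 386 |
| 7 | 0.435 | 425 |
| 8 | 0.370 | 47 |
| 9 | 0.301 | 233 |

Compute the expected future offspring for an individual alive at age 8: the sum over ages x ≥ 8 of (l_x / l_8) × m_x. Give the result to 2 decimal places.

l_8 = 0.370. Conditional survival from age 8 to x is l_x / l_8.
  x=8: (0.370/0.370) × 47 = 47.0000
  x=9: (0.301/0.370) × 233 = 189.5486
Sum = 47.0000 + 189.5486 = 236.5486

236.55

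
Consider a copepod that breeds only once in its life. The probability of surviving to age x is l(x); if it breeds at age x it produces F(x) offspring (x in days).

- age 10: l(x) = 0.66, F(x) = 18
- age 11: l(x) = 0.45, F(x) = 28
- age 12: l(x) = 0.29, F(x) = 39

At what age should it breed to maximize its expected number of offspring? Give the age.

Expected offspring if breeding at age x = l(x) × F(x):
  age 10: 0.66 × 18 = 11.880
  age 11: 0.45 × 28 = 12.600
  age 12: 0.29 × 39 = 11.310
Maximum at age 11 (12.600).

11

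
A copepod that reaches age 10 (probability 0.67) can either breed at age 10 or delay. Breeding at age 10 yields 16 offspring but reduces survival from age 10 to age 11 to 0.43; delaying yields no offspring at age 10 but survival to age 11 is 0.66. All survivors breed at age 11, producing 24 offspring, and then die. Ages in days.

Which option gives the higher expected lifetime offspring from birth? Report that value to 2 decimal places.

17.63

breed at age 10: R₀ = 0.67 × (16 + 0.43 × 24) = 0.67 × 26.3200 = 17.6344
delay to age 11: R₀ = 0.67 × (0.66 × 24) = 0.67 × 15.8400 = 10.6128
Higher: breed at age 10 (17.6344).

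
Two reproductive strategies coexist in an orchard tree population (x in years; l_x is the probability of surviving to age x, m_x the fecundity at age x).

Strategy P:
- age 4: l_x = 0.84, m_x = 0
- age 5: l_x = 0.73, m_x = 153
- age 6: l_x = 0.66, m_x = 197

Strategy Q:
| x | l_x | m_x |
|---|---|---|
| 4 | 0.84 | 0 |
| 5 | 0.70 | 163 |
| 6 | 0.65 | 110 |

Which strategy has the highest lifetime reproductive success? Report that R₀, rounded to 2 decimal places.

Strategy P: R₀ = 0.84×0 + 0.73×153 + 0.66×197 = 241.7100
Strategy Q: R₀ = 0.84×0 + 0.70×163 + 0.65×110 = 185.6000
Highest R₀: strategy P with 241.7100.

241.71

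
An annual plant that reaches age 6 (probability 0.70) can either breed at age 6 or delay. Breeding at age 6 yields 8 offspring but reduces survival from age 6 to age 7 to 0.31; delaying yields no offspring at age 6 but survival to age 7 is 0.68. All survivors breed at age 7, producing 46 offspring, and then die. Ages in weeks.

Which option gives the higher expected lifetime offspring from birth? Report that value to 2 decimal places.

21.90

breed at age 6: R₀ = 0.70 × (8 + 0.31 × 46) = 0.70 × 22.2600 = 15.5820
delay to age 7: R₀ = 0.70 × (0.68 × 46) = 0.70 × 31.2800 = 21.8960
Higher: delay to age 7 (21.8960).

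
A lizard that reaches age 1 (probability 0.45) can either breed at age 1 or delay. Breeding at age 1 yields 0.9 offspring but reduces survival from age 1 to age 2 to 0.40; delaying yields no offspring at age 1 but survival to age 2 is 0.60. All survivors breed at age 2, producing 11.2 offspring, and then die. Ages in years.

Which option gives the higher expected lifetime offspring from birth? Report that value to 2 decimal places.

3.02

breed at age 1: R₀ = 0.45 × (0.9 + 0.40 × 11.2) = 0.45 × 5.3800 = 2.4210
delay to age 2: R₀ = 0.45 × (0.60 × 11.2) = 0.45 × 6.7200 = 3.0240
Higher: delay to age 2 (3.0240).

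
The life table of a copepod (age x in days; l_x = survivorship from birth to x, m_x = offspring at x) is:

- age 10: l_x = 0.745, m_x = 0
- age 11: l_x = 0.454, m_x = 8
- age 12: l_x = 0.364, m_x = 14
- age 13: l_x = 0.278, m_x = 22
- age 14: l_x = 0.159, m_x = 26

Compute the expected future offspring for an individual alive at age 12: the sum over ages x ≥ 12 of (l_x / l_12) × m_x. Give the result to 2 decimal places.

42.16

l_12 = 0.364. Conditional survival from age 12 to x is l_x / l_12.
  x=12: (0.364/0.364) × 14 = 14.0000
  x=13: (0.278/0.364) × 22 = 16.8022
  x=14: (0.159/0.364) × 26 = 11.3571
Sum = 14.0000 + 16.8022 + 11.3571 = 42.1593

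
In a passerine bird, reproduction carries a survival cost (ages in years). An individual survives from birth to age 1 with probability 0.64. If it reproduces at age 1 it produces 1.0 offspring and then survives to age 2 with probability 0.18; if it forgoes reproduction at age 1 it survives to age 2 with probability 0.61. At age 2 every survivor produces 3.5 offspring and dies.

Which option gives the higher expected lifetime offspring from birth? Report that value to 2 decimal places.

breed at age 1: R₀ = 0.64 × (1.0 + 0.18 × 3.5) = 0.64 × 1.6300 = 1.0432
delay to age 2: R₀ = 0.64 × (0.61 × 3.5) = 0.64 × 2.1350 = 1.3664
Higher: delay to age 2 (1.3664).

1.37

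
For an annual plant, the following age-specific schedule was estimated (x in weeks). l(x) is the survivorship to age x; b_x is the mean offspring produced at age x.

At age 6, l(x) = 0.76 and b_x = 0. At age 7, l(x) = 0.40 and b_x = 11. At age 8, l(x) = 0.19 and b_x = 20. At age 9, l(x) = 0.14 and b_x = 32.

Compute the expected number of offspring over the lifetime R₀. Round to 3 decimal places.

R₀ = Σ l(x) b_x:
  age 6: 0.76 × 0 = 0.0000
  age 7: 0.40 × 11 = 4.4000
  age 8: 0.19 × 20 = 3.8000
  age 9: 0.14 × 32 = 4.4800
R₀ = 0.0000 + 4.4000 + 3.8000 + 4.4800 = 12.6800

12.680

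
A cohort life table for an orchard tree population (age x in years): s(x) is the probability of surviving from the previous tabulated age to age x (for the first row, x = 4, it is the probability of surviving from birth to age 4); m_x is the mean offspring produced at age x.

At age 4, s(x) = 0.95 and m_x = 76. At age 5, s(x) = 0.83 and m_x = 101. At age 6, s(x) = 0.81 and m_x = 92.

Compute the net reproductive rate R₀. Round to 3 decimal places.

210.598

Survivorship from birth: l_x = s_4·s_5·…·s_x.
  l_4 = 0.95000
  l_5 = 0.78850
  l_6 = 0.63869
R₀ = Σ l_x m_x:
  age 4: 0.95000 × 76 = 72.2000
  age 5: 0.78850 × 101 = 79.6385
  age 6: 0.63869 × 92 = 58.7595
R₀ = 72.2000 + 79.6385 + 58.7595 = 210.5980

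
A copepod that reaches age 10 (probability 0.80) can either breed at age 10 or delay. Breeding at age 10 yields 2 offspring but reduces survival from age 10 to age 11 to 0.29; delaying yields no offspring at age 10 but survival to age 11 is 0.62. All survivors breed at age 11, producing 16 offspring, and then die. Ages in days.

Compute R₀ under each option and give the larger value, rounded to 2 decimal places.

breed at age 10: R₀ = 0.80 × (2 + 0.29 × 16) = 0.80 × 6.6400 = 5.3120
delay to age 11: R₀ = 0.80 × (0.62 × 16) = 0.80 × 9.9200 = 7.9360
Higher: delay to age 11 (7.9360).

7.94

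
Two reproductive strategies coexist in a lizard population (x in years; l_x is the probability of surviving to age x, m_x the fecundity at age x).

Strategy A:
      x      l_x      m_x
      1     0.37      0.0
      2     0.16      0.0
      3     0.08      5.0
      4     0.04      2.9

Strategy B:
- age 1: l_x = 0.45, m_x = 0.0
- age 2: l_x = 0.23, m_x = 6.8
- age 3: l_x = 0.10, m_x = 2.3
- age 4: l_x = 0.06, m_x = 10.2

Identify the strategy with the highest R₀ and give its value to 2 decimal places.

Strategy A: R₀ = 0.37×0.0 + 0.16×0.0 + 0.08×5.0 + 0.04×2.9 = 0.5160
Strategy B: R₀ = 0.45×0.0 + 0.23×6.8 + 0.10×2.3 + 0.06×10.2 = 2.4060
Highest R₀: strategy B with 2.4060.

2.41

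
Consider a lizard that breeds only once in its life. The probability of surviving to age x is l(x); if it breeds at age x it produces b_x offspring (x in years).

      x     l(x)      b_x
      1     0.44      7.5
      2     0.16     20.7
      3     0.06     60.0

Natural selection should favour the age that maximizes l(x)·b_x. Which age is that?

Expected offspring if breeding at age x = l(x) × b_x:
  age 1: 0.44 × 7.5 = 3.300
  age 2: 0.16 × 20.7 = 3.312
  age 3: 0.06 × 60.0 = 3.600
Maximum at age 3 (3.600).

3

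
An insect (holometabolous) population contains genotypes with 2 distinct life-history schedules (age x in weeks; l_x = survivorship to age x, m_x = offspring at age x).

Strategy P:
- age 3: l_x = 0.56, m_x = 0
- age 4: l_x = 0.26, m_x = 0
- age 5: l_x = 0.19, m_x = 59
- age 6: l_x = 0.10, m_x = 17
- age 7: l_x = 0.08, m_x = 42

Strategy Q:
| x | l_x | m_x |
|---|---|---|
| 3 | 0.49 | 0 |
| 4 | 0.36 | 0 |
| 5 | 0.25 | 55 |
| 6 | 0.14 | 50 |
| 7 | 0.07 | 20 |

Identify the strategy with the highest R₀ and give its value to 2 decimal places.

Strategy P: R₀ = 0.56×0 + 0.26×0 + 0.19×59 + 0.10×17 + 0.08×42 = 16.2700
Strategy Q: R₀ = 0.49×0 + 0.36×0 + 0.25×55 + 0.14×50 + 0.07×20 = 22.1500
Highest R₀: strategy Q with 22.1500.

22.15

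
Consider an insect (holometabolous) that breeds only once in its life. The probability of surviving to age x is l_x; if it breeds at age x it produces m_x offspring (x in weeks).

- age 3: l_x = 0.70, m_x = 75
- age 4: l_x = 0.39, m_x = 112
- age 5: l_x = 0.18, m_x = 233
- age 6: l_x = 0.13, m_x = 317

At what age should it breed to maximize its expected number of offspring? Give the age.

3

Expected offspring if breeding at age x = l_x × m_x:
  age 3: 0.70 × 75 = 52.500
  age 4: 0.39 × 112 = 43.680
  age 5: 0.18 × 233 = 41.940
  age 6: 0.13 × 317 = 41.210
Maximum at age 3 (52.500).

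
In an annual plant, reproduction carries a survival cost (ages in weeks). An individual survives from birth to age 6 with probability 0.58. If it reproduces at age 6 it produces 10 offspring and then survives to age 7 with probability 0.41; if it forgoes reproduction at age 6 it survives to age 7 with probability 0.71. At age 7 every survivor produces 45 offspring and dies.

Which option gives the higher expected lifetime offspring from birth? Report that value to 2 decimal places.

breed at age 6: R₀ = 0.58 × (10 + 0.41 × 45) = 0.58 × 28.4500 = 16.5010
delay to age 7: R₀ = 0.58 × (0.71 × 45) = 0.58 × 31.9500 = 18.5310
Higher: delay to age 7 (18.5310).

18.53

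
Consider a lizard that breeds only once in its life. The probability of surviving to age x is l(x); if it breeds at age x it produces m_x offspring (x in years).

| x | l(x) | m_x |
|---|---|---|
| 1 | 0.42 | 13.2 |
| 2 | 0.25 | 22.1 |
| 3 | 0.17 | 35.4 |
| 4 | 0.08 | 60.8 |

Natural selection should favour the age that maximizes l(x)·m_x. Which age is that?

Expected offspring if breeding at age x = l(x) × m_x:
  age 1: 0.42 × 13.2 = 5.544
  age 2: 0.25 × 22.1 = 5.525
  age 3: 0.17 × 35.4 = 6.018
  age 4: 0.08 × 60.8 = 4.864
Maximum at age 3 (6.018).

3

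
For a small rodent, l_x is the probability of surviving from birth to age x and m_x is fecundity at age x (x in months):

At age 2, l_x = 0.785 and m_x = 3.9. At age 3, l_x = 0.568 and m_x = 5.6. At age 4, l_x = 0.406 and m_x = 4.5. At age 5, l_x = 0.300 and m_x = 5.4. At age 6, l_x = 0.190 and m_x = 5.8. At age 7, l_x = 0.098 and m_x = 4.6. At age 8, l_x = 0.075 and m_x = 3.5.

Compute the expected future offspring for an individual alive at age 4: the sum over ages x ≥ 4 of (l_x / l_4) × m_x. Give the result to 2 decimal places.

l_4 = 0.406. Conditional survival from age 4 to x is l_x / l_4.
  x=4: (0.406/0.406) × 4.5 = 4.5000
  x=5: (0.300/0.406) × 5.4 = 3.9901
  x=6: (0.190/0.406) × 5.8 = 2.7143
  x=7: (0.098/0.406) × 4.6 = 1.1103
  x=8: (0.075/0.406) × 3.5 = 0.6466
Sum = 4.5000 + 3.9901 + 2.7143 + 1.1103 + 0.6466 = 12.9613

12.96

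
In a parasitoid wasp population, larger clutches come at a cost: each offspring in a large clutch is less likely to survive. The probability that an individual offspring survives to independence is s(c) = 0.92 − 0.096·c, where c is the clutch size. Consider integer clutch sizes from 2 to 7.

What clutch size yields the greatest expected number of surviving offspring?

5

Expected surviving offspring = c × s(c):
  c=2: 2 × 0.728 = 1.456
  c=3: 3 × 0.632 = 1.896
  c=4: 4 × 0.536 = 2.144
  c=5: 5 × 0.440 = 2.200
  c=6: 6 × 0.344 = 2.064
  c=7: 7 × 0.248 = 1.736
Maximum at c = 5 (2.200 surviving offspring).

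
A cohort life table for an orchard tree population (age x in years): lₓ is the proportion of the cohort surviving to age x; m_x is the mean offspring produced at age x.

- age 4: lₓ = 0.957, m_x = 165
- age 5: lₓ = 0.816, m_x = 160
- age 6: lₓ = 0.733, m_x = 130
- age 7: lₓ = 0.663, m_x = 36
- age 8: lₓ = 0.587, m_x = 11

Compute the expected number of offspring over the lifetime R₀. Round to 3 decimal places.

R₀ = Σ lₓ m_x:
  age 4: 0.957 × 165 = 157.9050
  age 5: 0.816 × 160 = 130.5600
  age 6: 0.733 × 130 = 95.2900
  age 7: 0.663 × 36 = 23.8680
  age 8: 0.587 × 11 = 6.4570
R₀ = 157.9050 + 130.5600 + 95.2900 + 23.8680 + 6.4570 = 414.0800

414.080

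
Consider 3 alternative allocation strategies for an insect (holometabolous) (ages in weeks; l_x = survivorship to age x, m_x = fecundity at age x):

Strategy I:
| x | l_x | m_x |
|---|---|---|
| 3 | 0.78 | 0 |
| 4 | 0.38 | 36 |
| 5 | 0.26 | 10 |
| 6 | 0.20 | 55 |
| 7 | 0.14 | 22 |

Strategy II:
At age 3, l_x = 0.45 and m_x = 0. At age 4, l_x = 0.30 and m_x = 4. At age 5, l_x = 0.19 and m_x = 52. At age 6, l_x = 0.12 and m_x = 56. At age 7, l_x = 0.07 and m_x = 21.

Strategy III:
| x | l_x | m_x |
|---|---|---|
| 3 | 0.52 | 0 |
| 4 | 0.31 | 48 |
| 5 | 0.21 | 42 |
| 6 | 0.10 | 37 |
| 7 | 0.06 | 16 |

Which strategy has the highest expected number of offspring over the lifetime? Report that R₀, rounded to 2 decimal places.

Strategy I: R₀ = 0.78×0 + 0.38×36 + 0.26×10 + 0.20×55 + 0.14×22 = 30.3600
Strategy II: R₀ = 0.45×0 + 0.30×4 + 0.19×52 + 0.12×56 + 0.07×21 = 19.2700
Strategy III: R₀ = 0.52×0 + 0.31×48 + 0.21×42 + 0.10×37 + 0.06×16 = 28.3600
Highest R₀: strategy I with 30.3600.

30.36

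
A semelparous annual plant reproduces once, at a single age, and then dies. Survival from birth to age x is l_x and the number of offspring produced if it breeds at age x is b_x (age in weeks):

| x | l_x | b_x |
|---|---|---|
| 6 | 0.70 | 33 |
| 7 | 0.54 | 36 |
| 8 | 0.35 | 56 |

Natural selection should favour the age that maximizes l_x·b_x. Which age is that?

Expected offspring if breeding at age x = l_x × b_x:
  age 6: 0.70 × 33 = 23.100
  age 7: 0.54 × 36 = 19.440
  age 8: 0.35 × 56 = 19.600
Maximum at age 6 (23.100).

6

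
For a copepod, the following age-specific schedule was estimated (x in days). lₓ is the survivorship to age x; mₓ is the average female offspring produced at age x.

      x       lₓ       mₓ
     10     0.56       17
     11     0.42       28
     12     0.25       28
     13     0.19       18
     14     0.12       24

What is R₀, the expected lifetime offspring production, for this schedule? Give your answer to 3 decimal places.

R₀ = Σ lₓ mₓ:
  age 10: 0.56 × 17 = 9.5200
  age 11: 0.42 × 28 = 11.7600
  age 12: 0.25 × 28 = 7.0000
  age 13: 0.19 × 18 = 3.4200
  age 14: 0.12 × 24 = 2.8800
R₀ = 9.5200 + 11.7600 + 7.0000 + 3.4200 + 2.8800 = 34.5800

34.580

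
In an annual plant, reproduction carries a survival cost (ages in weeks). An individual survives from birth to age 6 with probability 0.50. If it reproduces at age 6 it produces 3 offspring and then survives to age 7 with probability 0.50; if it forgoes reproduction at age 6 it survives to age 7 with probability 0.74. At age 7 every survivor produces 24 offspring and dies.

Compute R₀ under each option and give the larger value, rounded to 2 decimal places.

8.88

breed at age 6: R₀ = 0.50 × (3 + 0.50 × 24) = 0.50 × 15.0000 = 7.5000
delay to age 7: R₀ = 0.50 × (0.74 × 24) = 0.50 × 17.7600 = 8.8800
Higher: delay to age 7 (8.8800).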